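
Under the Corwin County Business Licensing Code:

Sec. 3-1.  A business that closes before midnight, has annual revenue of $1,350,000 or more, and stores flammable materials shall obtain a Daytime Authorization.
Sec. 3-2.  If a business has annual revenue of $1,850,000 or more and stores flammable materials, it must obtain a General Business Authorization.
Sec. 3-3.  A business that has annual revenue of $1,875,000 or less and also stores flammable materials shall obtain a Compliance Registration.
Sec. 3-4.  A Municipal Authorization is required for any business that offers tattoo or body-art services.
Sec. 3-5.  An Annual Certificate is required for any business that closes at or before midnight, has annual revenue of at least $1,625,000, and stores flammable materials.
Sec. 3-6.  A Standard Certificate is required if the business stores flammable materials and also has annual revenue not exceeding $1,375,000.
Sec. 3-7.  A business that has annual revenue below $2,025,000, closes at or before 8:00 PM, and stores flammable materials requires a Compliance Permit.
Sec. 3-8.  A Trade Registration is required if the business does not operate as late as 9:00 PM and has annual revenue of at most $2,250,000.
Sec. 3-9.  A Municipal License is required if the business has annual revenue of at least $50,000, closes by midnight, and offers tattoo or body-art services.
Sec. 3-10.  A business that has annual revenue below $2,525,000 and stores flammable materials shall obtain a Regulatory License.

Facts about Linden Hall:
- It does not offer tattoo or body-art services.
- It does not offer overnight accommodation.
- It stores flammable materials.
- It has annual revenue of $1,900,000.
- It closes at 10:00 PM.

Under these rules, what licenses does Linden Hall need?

Sec. 3-1. closes 10:00 PM, at/before midnight; revenue $1,900,000 ≥ $1,350,000; stores flammable materials → Daytime Authorization required.
Sec. 3-2. revenue $1,900,000 ≥ $1,850,000; stores flammable materials → General Business Authorization required.
Sec. 3-3. revenue $1,900,000 > $1,875,000; stores flammable materials → Compliance Registration not required.
Sec. 3-4. does not offer tattoo or body-art services → Municipal Authorization not required.
Sec. 3-5. closes 10:00 PM, at/before midnight; revenue $1,900,000 ≥ $1,625,000; stores flammable materials → Annual Certificate required.
Sec. 3-6. stores flammable materials; revenue $1,900,000 > $1,375,000 → Standard Certificate not required.
Sec. 3-7. revenue $1,900,000 < $2,025,000; closes 10:00 PM, after 8:00 PM; stores flammable materials → Compliance Permit not required.
Sec. 3-8. closes 10:00 PM, after 9:00 PM; revenue $1,900,000 ≤ $2,250,000 → Trade Registration not required.
Sec. 3-9. revenue $1,900,000 ≥ $50,000; closes 10:00 PM, at/before midnight; does not offer tattoo or body-art services → Municipal License not required.
Sec. 3-10. revenue $1,900,000 < $2,525,000; stores flammable materials → Regulatory License required.

Annual Certificate, Daytime Authorization, General Business Authorization, Regulatory License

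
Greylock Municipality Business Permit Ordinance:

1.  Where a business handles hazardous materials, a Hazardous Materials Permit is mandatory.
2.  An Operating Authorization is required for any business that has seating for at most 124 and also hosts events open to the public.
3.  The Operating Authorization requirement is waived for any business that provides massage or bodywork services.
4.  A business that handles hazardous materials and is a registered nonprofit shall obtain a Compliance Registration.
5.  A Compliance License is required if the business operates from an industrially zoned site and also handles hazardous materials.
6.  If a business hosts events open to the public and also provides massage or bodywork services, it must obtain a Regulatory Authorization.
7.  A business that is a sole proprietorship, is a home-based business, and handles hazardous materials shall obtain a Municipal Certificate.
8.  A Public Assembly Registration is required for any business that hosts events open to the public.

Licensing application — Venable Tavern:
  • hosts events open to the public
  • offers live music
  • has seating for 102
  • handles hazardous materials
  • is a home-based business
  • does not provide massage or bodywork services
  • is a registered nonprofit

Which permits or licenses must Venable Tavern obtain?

1. handles hazardous materials → Hazardous Materials Permit required.
2. seating 102 ≤ 124; hosts events open to the public → Operating Authorization required.
3. does not provide massage or bodywork services → Operating Authorization exemption does not apply.
4. handles hazardous materials; is a registered nonprofit → Compliance Registration required.
5. is a home-based business (not: operates from an industrially zoned site); handles hazardous materials → Compliance License not required.
6. hosts events open to the public; does not provide massage or bodywork services → Regulatory Authorization not required.
7. is a registered nonprofit (not: is a sole proprietorship); is a home-based business; handles hazardous materials → Municipal Certificate not required.
8. hosts events open to the public → Public Assembly Registration required.

Compliance Registration, Hazardous Materials Permit, Operating Authorization, Public Assembly Registration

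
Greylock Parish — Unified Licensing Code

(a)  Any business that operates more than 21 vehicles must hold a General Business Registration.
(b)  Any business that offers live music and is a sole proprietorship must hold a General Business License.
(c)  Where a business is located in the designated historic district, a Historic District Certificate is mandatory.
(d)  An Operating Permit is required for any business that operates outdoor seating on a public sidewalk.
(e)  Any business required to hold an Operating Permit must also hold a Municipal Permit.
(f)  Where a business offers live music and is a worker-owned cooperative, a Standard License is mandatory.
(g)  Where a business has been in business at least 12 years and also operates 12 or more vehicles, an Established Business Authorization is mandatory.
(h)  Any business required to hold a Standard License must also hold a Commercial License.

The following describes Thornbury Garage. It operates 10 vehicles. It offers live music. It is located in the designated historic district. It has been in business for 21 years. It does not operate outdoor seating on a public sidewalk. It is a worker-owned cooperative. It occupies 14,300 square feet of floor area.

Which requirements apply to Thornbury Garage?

(a) vehicles 10 ≤ 21 → General Business Registration not required.
(b) offers live music; is a worker-owned cooperative (not: is a sole proprietorship) → General Business License not required.
(c) is located in the designated historic district → Historic District Certificate required.
(d) does not operate outdoor seating on a public sidewalk → Operating Permit not required.
(e) Operating Permit is not required → no effect.
(f) offers live music; is a worker-owned cooperative → Standard License required.
(g) years in business 21 ≥ 12; vehicles 10 < 12 → Established Business Authorization not required.
(h) Standard License is required → Commercial License also required.

Commercial License, Historic District Certificate, Standard License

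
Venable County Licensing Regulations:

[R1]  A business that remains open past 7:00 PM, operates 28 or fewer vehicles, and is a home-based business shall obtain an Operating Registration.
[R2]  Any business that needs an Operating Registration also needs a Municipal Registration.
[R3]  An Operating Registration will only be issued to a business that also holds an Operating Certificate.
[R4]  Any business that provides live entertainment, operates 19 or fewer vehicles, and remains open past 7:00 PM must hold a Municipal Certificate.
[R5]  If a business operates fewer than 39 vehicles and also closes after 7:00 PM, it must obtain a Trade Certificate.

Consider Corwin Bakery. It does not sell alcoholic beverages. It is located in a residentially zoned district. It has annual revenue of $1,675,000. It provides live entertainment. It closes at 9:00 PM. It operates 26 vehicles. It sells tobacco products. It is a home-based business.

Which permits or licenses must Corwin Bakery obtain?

Municipal Registration, Operating Certificate, Operating Registration, Trade Certificate

[R1] closes 9:00 PM, after 7:00 PM; vehicles 26 ≤ 28; is a home-based business → Operating Registration required.
[R2] Operating Registration is required → Municipal Registration also required.
[R3] Operating Registration is required → Operating Certificate also required.
[R4] provides live entertainment; vehicles 26 > 19; closes 9:00 PM, after 7:00 PM → Municipal Certificate not required.
[R5] vehicles 26 < 39; closes 9:00 PM, after 7:00 PM → Trade Certificate required.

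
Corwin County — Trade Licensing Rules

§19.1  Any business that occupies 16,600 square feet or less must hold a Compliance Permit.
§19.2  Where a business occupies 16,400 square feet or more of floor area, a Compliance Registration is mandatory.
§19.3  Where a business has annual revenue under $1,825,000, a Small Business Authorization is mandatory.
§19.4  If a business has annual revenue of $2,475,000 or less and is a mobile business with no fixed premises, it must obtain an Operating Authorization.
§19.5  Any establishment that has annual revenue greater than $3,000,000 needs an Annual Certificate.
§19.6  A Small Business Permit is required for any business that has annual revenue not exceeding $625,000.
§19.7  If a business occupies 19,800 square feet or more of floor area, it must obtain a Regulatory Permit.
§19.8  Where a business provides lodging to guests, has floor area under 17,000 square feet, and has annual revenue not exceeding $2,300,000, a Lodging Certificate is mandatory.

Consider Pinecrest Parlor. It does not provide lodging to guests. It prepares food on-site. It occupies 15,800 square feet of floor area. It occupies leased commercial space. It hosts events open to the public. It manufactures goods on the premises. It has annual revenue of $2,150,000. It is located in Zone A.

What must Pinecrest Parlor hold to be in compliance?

Compliance Permit

§19.1 floor area 15,800 square feet ≤ 16,600 square feet → Compliance Permit required.
§19.2 floor area 15,800 square feet < 16,400 square feet → Compliance Registration not required.
§19.3 revenue $2,150,000 ≥ $1,825,000 → Small Business Authorization not required.
§19.4 revenue $2,150,000 ≤ $2,475,000; occupies leased commercial space (not: is a mobile business with no fixed premises) → Operating Authorization not required.
§19.5 revenue $2,150,000 ≤ $3,000,000 → Annual Certificate not required.
§19.6 revenue $2,150,000 > $625,000 → Small Business Permit not required.
§19.7 floor area 15,800 square feet < 19,800 square feet → Regulatory Permit not required.
§19.8 does not provide lodging to guests; floor area 15,800 square feet < 17,000 square feet; revenue $2,150,000 ≤ $2,300,000 → Lodging Certificate not required.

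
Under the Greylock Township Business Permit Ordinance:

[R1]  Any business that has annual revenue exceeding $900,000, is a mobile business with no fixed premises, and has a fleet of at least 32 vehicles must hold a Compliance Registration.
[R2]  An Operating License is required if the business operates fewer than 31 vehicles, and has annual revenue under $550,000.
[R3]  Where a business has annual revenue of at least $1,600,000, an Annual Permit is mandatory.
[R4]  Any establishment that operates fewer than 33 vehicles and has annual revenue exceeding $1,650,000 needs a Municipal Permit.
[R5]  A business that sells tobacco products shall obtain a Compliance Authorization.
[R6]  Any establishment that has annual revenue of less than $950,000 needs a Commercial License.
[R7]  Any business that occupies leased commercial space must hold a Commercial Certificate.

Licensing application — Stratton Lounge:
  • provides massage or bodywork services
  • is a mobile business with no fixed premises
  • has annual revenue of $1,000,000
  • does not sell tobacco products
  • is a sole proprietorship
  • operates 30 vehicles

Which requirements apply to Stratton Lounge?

None

[R1] revenue $1,000,000 > $900,000; is a mobile business with no fixed premises; vehicles 30 < 32 → Compliance Registration not required.
[R2] vehicles 30 < 31; revenue $1,000,000 ≥ $550,000 → Operating License not required.
[R3] revenue $1,000,000 < $1,600,000 → Annual Permit not required.
[R4] vehicles 30 < 33; revenue $1,000,000 ≤ $1,650,000 → Municipal Permit not required.
[R5] does not sell tobacco products → Compliance Authorization not required.
[R6] revenue $1,000,000 ≥ $950,000 → Commercial License not required.
[R7] is a mobile business with no fixed premises (not: occupies leased commercial space) → Commercial Certificate not required.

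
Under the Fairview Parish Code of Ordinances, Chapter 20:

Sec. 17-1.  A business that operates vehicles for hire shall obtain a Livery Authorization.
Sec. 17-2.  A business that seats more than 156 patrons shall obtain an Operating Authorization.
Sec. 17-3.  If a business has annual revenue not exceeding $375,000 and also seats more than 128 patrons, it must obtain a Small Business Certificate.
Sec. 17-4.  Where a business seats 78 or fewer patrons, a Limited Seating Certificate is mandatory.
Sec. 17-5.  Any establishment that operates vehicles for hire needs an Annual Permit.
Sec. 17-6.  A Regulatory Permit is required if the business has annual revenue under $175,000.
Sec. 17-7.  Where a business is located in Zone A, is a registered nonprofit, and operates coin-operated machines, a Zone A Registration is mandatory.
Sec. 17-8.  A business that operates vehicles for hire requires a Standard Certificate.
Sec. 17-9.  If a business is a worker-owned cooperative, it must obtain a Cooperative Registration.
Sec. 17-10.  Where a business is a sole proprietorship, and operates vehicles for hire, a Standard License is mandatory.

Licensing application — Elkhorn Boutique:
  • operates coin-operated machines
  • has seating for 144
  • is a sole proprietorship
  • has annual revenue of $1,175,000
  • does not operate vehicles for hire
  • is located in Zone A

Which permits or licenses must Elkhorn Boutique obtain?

None

Sec. 17-1. does not operate vehicles for hire → Livery Authorization not required.
Sec. 17-2. seating 144 ≤ 156 → Operating Authorization not required.
Sec. 17-3. revenue $1,175,000 > $375,000; seating 144 > 128 → Small Business Certificate not required.
Sec. 17-4. seating 144 > 78 → Limited Seating Certificate not required.
Sec. 17-5. does not operate vehicles for hire → Annual Permit not required.
Sec. 17-6. revenue $1,175,000 ≥ $175,000 → Regulatory Permit not required.
Sec. 17-7. is located in Zone A; is a sole proprietorship (not: is a registered nonprofit); operates coin-operated machines → Zone A Registration not required.
Sec. 17-8. does not operate vehicles for hire → Standard Certificate not required.
Sec. 17-9. is a sole proprietorship (not: is a worker-owned cooperative) → Cooperative Registration not required.
Sec. 17-10. is a sole proprietorship; does not operate vehicles for hire → Standard License not required.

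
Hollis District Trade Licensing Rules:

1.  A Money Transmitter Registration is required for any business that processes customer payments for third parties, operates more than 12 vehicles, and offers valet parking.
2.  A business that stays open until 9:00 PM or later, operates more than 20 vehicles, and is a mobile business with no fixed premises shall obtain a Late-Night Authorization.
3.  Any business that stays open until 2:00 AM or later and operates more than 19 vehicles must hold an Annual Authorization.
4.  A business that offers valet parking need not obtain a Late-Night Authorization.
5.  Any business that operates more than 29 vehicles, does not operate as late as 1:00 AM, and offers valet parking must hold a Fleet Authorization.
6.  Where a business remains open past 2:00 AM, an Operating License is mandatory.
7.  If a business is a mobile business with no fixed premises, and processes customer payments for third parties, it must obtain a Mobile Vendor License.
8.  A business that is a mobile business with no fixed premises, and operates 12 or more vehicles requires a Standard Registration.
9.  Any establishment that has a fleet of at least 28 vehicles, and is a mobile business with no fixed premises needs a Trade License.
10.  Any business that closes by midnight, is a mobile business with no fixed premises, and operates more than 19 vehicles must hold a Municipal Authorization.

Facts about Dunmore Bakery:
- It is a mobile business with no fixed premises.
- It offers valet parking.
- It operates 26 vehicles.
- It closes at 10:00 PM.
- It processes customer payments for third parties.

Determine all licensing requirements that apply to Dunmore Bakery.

1. processes customer payments for third parties; vehicles 26 > 12; offers valet parking → Money Transmitter Registration required.
2. closes 10:00 PM, after 9:00 PM; vehicles 26 > 20; is a mobile business with no fixed premises → Late-Night Authorization required.
3. closes 10:00 PM, at/before 2:00 AM; vehicles 26 > 19 → Annual Authorization not required.
4. offers valet parking → exempt from Late-Night Authorization.
5. vehicles 26 ≤ 29; closes 10:00 PM, at/before 1:00 AM; offers valet parking → Fleet Authorization not required.
6. closes 10:00 PM, at/before 2:00 AM → Operating License not required.
7. is a mobile business with no fixed premises; processes customer payments for third parties → Mobile Vendor License required.
8. is a mobile business with no fixed premises; vehicles 26 ≥ 12 → Standard Registration required.
9. vehicles 26 < 28; is a mobile business with no fixed premises → Trade License not required.
10. closes 10:00 PM, at/before midnight; is a mobile business with no fixed premises; vehicles 26 > 19 → Municipal Authorization required.

Mobile Vendor License, Money Transmitter Registration, Municipal Authorization, Standard Registration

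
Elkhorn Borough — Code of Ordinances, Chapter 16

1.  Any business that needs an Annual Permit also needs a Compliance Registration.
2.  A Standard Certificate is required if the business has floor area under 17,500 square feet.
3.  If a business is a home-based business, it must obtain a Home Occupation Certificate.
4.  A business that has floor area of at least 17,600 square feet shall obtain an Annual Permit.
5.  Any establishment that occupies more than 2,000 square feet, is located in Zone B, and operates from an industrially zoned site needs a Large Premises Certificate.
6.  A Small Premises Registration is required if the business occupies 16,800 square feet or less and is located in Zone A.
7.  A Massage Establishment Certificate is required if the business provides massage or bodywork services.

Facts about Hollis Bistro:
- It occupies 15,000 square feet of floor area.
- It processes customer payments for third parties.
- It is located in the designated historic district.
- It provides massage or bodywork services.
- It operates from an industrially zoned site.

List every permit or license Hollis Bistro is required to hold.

1. Annual Permit is not required → no effect.
2. floor area 15,000 square feet < 17,500 square feet → Standard Certificate required.
3. operates from an industrially zoned site (not: is a home-based business) → Home Occupation Certificate not required.
4. floor area 15,000 square feet < 17,600 square feet → Annual Permit not required.
5. floor area 15,000 square feet > 2,000 square feet; is located in the designated historic district (not: is located in Zone B); operates from an industrially zoned site → Large Premises Certificate not required.
6. floor area 15,000 square feet ≤ 16,800 square feet; is located in the designated historic district (not: is located in Zone A) → Small Premises Registration not required.
7. provides massage or bodywork services → Massage Establishment Certificate required.

Massage Establishment Certificate, Standard Certificate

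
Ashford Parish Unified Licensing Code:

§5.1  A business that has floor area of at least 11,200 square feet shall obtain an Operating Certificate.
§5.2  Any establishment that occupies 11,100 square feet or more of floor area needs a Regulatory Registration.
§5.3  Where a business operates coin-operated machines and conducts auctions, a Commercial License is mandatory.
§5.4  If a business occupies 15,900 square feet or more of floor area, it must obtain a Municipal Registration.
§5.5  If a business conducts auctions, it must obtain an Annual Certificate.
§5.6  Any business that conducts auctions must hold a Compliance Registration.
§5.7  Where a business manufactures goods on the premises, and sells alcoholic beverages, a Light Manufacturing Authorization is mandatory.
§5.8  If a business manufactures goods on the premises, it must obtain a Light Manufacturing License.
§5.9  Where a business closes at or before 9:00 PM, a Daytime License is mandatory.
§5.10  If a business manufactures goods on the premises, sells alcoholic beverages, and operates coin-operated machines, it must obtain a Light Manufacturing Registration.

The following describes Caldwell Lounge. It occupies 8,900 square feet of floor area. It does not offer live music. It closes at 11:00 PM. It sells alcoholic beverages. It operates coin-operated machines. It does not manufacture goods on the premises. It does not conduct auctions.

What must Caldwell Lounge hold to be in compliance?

None

§5.1 floor area 8,900 square feet < 11,200 square feet → Operating Certificate not required.
§5.2 floor area 8,900 square feet < 11,100 square feet → Regulatory Registration not required.
§5.3 operates coin-operated machines; does not conduct auctions → Commercial License not required.
§5.4 floor area 8,900 square feet < 15,900 square feet → Municipal Registration not required.
§5.5 does not conduct auctions → Annual Certificate not required.
§5.6 does not conduct auctions → Compliance Registration not required.
§5.7 does not manufacture goods on the premises; sells alcoholic beverages → Light Manufacturing Authorization not required.
§5.8 does not manufacture goods on the premises → Light Manufacturing License not required.
§5.9 closes 11:00 PM, after 9:00 PM → Daytime License not required.
§5.10 does not manufacture goods on the premises; sells alcoholic beverages; operates coin-operated machines → Light Manufacturing Registration not required.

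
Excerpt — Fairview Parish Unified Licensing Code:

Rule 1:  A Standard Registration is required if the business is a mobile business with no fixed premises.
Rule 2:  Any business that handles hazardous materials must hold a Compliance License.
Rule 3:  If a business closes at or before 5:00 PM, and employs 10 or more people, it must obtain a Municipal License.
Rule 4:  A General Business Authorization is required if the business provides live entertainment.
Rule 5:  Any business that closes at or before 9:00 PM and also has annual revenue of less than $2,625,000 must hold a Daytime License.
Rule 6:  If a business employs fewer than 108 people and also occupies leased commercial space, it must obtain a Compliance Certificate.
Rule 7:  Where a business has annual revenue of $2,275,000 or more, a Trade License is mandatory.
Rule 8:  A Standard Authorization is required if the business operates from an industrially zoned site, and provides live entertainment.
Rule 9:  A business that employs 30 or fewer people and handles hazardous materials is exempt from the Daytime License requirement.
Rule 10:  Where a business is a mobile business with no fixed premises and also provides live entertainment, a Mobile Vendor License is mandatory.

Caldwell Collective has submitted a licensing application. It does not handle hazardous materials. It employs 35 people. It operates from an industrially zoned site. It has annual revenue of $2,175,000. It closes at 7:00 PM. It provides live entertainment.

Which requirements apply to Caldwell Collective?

Rule 1: operates from an industrially zoned site (not: is a mobile business with no fixed premises) → Standard Registration not required.
Rule 2: does not handle hazardous materials → Compliance License not required.
Rule 3: closes 7:00 PM, after 5:00 PM; employees 35 ≥ 10 → Municipal License not required.
Rule 4: provides live entertainment → General Business Authorization required.
Rule 5: closes 7:00 PM, at/before 9:00 PM; revenue $2,175,000 < $2,625,000 → Daytime License required.
Rule 6: employees 35 < 108; operates from an industrially zoned site (not: occupies leased commercial space) → Compliance Certificate not required.
Rule 7: revenue $2,175,000 < $2,275,000 → Trade License not required.
Rule 8: operates from an industrially zoned site; provides live entertainment → Standard Authorization required.
Rule 9: employees 35 > 30; does not handle hazardous materials → Daytime License exemption does not apply.
Rule 10: operates from an industrially zoned site (not: is a mobile business with no fixed premises); provides live entertainment → Mobile Vendor License not required.

Daytime License, General Business Authorization, Standard Authorization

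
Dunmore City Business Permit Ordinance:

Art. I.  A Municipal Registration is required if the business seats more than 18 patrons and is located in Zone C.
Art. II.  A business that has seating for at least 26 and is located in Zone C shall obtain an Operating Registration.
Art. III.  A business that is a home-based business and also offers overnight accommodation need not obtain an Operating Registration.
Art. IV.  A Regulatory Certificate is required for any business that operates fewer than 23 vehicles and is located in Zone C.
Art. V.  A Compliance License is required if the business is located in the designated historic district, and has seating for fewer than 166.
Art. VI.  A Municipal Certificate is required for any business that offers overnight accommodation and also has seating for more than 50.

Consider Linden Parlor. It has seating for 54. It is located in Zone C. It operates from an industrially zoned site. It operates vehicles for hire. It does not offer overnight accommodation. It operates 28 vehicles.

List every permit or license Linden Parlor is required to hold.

Art. I. seating 54 > 18; is located in Zone C → Municipal Registration required.
Art. II. seating 54 ≥ 26; is located in Zone C → Operating Registration required.
Art. III. operates from an industrially zoned site (not: is a home-based business); does not offer overnight accommodation → Operating Registration exemption does not apply.
Art. IV. vehicles 28 ≥ 23; is located in Zone C → Regulatory Certificate not required.
Art. V. is located in Zone C (not: is located in the designated historic district); seating 54 < 166 → Compliance License not required.
Art. VI. does not offer overnight accommodation; seating 54 > 50 → Municipal Certificate not required.

Municipal Registration, Operating Registration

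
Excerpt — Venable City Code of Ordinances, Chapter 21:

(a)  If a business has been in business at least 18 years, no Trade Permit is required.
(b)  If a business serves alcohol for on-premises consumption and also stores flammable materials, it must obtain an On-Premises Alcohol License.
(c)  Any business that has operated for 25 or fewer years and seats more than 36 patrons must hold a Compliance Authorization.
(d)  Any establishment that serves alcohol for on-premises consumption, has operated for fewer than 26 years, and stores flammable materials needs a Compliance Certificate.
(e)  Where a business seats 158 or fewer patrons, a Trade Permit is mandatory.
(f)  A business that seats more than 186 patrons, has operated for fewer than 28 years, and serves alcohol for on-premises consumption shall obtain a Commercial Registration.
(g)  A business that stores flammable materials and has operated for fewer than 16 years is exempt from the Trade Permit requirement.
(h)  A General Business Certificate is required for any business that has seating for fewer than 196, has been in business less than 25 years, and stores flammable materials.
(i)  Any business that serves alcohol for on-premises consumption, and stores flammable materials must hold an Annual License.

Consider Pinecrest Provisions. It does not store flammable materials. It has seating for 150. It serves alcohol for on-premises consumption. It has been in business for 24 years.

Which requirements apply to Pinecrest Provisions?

Compliance Authorization

(a) years in business 24 ≥ 18 → exempt from Trade Permit.
(b) serves alcohol for on-premises consumption; does not store flammable materials → On-Premises Alcohol License not required.
(c) years in business 24 ≤ 25; seating 150 > 36 → Compliance Authorization required.
(d) serves alcohol for on-premises consumption; years in business 24 < 26; does not store flammable materials → Compliance Certificate not required.
(e) seating 150 ≤ 158 → Trade Permit required.
(f) seating 150 ≤ 186; years in business 24 < 28; serves alcohol for on-premises consumption → Commercial Registration not required.
(g) does not store flammable materials; years in business 24 ≥ 16 → Trade Permit exemption does not apply.
(h) seating 150 < 196; years in business 24 < 25; does not store flammable materials → General Business Certificate not required.
(i) serves alcohol for on-premises consumption; does not store flammable materials → Annual License not required.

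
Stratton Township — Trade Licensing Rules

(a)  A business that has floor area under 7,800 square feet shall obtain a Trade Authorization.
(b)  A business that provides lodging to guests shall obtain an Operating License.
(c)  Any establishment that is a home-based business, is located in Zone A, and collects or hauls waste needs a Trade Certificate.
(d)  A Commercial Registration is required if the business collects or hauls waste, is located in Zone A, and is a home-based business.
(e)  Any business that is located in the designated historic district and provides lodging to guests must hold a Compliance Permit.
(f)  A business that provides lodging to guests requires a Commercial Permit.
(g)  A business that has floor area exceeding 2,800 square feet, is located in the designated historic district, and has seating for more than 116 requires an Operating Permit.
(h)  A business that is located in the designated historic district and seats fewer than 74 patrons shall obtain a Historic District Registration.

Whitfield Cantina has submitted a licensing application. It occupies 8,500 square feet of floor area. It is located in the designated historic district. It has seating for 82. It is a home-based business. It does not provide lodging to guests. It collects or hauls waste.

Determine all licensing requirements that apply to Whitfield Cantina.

(a) floor area 8,500 square feet ≥ 7,800 square feet → Trade Authorization not required.
(b) does not provide lodging to guests → Operating License not required.
(c) is a home-based business; is located in the designated historic district (not: is located in Zone A); collects or hauls waste → Trade Certificate not required.
(d) collects or hauls waste; is located in the designated historic district (not: is located in Zone A); is a home-based business → Commercial Registration not required.
(e) is located in the designated historic district; does not provide lodging to guests → Compliance Permit not required.
(f) does not provide lodging to guests → Commercial Permit not required.
(g) floor area 8,500 square feet > 2,800 square feet; is located in the designated historic district; seating 82 ≤ 116 → Operating Permit not required.
(h) is located in the designated historic district; seating 82 ≥ 74 → Historic District Registration not required.

None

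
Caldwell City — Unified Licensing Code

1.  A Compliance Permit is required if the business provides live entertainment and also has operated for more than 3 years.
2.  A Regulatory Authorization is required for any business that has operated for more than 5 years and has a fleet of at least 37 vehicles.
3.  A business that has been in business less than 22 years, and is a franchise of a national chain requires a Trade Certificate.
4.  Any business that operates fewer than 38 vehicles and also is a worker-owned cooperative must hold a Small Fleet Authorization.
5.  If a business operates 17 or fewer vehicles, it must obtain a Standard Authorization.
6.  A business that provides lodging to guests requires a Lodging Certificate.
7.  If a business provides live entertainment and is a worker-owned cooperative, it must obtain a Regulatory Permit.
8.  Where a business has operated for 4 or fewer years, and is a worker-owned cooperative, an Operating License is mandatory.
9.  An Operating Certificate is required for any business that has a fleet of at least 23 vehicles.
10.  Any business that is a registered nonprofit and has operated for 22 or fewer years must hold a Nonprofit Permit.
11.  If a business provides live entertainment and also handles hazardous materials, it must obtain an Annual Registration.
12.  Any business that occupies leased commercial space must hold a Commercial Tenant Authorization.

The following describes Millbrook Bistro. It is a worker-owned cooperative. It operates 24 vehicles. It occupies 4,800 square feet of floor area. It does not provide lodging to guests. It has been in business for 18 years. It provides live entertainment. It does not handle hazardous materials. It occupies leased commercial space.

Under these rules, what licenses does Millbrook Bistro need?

Commercial Tenant Authorization, Compliance Permit, Operating Certificate, Regulatory Permit, Small Fleet Authorization

1. provides live entertainment; years in business 18 > 3 → Compliance Permit required.
2. years in business 18 > 5; vehicles 24 < 37 → Regulatory Authorization not required.
3. years in business 18 < 22; is a worker-owned cooperative (not: is a franchise of a national chain) → Trade Certificate not required.
4. vehicles 24 < 38; is a worker-owned cooperative → Small Fleet Authorization required.
5. vehicles 24 > 17 → Standard Authorization not required.
6. does not provide lodging to guests → Lodging Certificate not required.
7. provides live entertainment; is a worker-owned cooperative → Regulatory Permit required.
8. years in business 18 > 4; is a worker-owned cooperative → Operating License not required.
9. vehicles 24 ≥ 23 → Operating Certificate required.
10. is a worker-owned cooperative (not: is a registered nonprofit); years in business 18 ≤ 22 → Nonprofit Permit not required.
11. provides live entertainment; does not handle hazardous materials → Annual Registration not required.
12. occupies leased commercial space → Commercial Tenant Authorization required.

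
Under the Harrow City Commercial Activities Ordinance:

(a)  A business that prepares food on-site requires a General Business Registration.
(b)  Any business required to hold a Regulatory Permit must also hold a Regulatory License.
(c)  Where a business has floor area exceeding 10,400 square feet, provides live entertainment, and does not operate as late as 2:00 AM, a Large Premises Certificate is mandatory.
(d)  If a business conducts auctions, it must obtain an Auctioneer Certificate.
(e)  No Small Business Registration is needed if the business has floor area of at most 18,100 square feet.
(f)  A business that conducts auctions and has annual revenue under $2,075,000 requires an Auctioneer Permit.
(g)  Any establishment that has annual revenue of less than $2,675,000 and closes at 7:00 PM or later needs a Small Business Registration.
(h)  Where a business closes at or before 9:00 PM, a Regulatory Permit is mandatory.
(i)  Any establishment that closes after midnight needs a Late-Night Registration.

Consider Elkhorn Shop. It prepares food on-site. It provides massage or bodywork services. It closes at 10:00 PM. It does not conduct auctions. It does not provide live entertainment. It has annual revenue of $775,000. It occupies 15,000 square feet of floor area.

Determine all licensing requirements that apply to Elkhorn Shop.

(a) prepares food on-site → General Business Registration required.
(b) Regulatory Permit is not required → no effect.
(c) floor area 15,000 square feet > 10,400 square feet; does not provide live entertainment; closes 10:00 PM, at/before 2:00 AM → Large Premises Certificate not required.
(d) does not conduct auctions → Auctioneer Certificate not required.
(e) floor area 15,000 square feet ≤ 18,100 square feet → exempt from Small Business Registration.
(f) does not conduct auctions; revenue $775,000 < $2,075,000 → Auctioneer Permit not required.
(g) revenue $775,000 < $2,675,000; closes 10:00 PM, after 7:00 PM → Small Business Registration required.
(h) closes 10:00 PM, after 9:00 PM → Regulatory Permit not required.
(i) closes 10:00 PM, at/before midnight → Late-Night Registration not required.

General Business Registration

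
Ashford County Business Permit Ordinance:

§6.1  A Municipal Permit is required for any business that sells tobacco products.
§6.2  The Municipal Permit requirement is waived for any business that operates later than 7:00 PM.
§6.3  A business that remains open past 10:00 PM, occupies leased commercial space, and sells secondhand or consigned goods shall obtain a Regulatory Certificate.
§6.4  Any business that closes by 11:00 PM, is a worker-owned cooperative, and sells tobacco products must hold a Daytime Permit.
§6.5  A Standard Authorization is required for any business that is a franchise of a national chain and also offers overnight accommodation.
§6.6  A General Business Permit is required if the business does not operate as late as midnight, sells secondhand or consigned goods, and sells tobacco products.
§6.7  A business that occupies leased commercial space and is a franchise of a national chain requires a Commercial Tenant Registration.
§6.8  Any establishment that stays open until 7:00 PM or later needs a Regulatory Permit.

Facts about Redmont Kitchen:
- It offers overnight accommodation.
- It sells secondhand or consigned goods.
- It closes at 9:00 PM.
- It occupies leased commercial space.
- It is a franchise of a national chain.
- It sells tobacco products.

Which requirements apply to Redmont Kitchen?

§6.1 sells tobacco products → Municipal Permit required.
§6.2 closes 9:00 PM, after 7:00 PM → exempt from Municipal Permit.
§6.3 closes 9:00 PM, at/before 10:00 PM; occupies leased commercial space; sells secondhand or consigned goods → Regulatory Certificate not required.
§6.4 closes 9:00 PM, at/before 11:00 PM; is a franchise of a national chain (not: is a worker-owned cooperative); sells tobacco products → Daytime Permit not required.
§6.5 is a franchise of a national chain; offers overnight accommodation → Standard Authorization required.
§6.6 closes 9:00 PM, at/before midnight; sells secondhand or consigned goods; sells tobacco products → General Business Permit required.
§6.7 occupies leased commercial space; is a franchise of a national chain → Commercial Tenant Registration required.
§6.8 closes 9:00 PM, after 7:00 PM → Regulatory Permit required.

Commercial Tenant Registration, General Business Permit, Regulatory Permit, Standard Authorization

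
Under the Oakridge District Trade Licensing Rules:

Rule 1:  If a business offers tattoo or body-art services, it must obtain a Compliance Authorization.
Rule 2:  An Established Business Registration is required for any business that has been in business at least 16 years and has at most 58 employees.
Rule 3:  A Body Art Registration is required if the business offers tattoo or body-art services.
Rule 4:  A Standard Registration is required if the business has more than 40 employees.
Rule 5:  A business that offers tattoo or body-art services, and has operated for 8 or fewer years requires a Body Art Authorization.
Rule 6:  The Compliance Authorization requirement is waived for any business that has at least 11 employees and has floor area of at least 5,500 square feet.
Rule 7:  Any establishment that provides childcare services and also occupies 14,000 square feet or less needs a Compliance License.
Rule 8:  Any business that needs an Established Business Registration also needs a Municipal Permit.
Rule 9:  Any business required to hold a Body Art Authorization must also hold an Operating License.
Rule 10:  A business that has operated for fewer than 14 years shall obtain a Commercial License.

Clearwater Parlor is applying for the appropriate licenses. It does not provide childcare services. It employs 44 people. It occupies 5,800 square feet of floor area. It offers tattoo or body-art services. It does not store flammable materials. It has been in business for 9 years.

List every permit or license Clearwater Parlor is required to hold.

Rule 1: offers tattoo or body-art services → Compliance Authorization required.
Rule 2: years in business 9 < 16; employees 44 ≤ 58 → Established Business Registration not required.
Rule 3: offers tattoo or body-art services → Body Art Registration required.
Rule 4: employees 44 > 40 → Standard Registration required.
Rule 5: offers tattoo or body-art services; years in business 9 > 8 → Body Art Authorization not required.
Rule 6: employees 44 ≥ 11; floor area 5,800 square feet ≥ 5,500 square feet → exempt from Compliance Authorization.
Rule 7: does not provide childcare services; floor area 5,800 square feet ≤ 14,000 square feet → Compliance License not required.
Rule 8: Established Business Registration is not required → no effect.
Rule 9: Body Art Authorization is not required → no effect.
Rule 10: years in business 9 < 14 → Commercial License required.

Body Art Registration, Commercial License, Standard Registration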